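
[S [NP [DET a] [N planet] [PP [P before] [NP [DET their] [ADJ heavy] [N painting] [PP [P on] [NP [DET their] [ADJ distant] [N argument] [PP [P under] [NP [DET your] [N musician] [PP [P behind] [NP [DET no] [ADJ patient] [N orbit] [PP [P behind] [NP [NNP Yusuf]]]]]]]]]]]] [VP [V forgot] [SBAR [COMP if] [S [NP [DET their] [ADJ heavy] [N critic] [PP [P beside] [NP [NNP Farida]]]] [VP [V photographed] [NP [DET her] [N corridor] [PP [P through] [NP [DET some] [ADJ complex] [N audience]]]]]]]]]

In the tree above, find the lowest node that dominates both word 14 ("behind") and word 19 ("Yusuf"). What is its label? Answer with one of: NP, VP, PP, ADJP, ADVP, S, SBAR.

PP

Both words fall inside [PP behind no patient orbit behind Yusuf] (words 14–19), and no smaller constituent contains them both. Label: PP.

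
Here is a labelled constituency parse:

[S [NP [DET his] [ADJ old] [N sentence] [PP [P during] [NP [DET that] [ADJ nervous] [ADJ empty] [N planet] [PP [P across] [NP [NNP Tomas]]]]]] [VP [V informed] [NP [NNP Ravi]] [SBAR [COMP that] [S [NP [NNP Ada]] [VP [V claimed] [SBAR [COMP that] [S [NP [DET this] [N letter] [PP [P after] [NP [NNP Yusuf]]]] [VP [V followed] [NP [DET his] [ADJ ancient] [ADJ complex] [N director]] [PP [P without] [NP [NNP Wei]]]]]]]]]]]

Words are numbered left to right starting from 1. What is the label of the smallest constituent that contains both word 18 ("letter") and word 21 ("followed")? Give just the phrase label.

S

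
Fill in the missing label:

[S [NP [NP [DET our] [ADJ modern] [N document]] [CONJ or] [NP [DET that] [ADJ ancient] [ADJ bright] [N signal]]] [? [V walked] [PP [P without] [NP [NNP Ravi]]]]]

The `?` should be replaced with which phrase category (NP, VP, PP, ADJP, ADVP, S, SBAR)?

A constituent whose immediate children are V 'walked', PP is a verb phrase: VP.

VP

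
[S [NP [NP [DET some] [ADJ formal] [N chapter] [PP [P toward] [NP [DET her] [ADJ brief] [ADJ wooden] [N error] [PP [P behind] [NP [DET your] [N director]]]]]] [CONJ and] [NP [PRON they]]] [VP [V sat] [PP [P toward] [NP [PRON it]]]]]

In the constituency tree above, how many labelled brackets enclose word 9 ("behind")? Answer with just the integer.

7

Path from the root down to the word: S → NP → NP → PP → NP → PP → P. That is 7 enclosing brackets.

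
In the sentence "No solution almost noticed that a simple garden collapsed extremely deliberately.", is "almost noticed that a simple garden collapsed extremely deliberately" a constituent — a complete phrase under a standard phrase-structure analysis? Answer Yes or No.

Yes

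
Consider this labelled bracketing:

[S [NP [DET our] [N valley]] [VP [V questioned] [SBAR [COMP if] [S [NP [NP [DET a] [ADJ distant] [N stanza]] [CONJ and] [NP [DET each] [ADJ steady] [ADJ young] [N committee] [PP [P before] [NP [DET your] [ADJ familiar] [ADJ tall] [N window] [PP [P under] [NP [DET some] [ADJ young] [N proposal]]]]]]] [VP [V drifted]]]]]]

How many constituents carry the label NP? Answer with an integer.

The NP constituents are: [NP our valley]; [NP a distant stanza and each steady young committee before your familiar tall window under some young proposal]; [NP a distant stanza]; [NP each steady young committee before your familiar tall window under some young proposal]; [NP your familiar tall window under some young proposal]; [NP some young proposal]. Total: 6.

6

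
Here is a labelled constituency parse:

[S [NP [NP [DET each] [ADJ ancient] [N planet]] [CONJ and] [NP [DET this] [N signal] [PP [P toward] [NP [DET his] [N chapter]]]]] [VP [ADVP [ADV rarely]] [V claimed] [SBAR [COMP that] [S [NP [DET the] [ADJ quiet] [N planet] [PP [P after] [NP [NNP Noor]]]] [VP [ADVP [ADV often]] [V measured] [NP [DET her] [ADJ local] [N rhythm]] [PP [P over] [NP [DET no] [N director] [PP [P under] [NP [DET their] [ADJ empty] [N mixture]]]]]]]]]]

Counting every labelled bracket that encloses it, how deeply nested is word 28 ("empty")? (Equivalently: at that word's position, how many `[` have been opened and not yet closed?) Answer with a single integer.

10

Counting open brackets not yet closed at "empty": [S [VP [SBAR [S [VP [PP [NP [PP [NP [ADJ = 10.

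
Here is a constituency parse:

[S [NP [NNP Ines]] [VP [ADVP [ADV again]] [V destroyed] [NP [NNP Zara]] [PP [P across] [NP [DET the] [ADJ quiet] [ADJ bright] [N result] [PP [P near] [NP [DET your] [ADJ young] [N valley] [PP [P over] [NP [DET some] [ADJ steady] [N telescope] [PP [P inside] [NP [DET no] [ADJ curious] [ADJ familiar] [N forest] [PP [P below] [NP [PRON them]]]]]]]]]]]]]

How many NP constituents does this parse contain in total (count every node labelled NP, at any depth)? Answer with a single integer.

7

Listing each NP by its span: [NP Ines]; [NP Zara]; [NP the quiet bright result near your young valley over some steady telescope inside no curious familiar forest below them]; [NP your young valley over some steady telescope inside no curious familiar forest below them]; [NP some steady telescope inside no curious familiar forest below them]; [NP no curious familiar forest below them] … — that makes 7.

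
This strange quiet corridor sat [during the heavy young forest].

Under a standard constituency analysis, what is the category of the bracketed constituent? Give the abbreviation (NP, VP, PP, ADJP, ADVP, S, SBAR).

"during" is the head of the bracketed span, so the span is a prepositional phrase: PP.

PP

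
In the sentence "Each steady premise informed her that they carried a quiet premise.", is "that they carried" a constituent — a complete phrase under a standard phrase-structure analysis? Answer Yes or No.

No

"that" belongs to the complementizer "that" while "carried" belongs to the clause "they carried a quiet premise"; a span that runs across that boundary is not a single phrase.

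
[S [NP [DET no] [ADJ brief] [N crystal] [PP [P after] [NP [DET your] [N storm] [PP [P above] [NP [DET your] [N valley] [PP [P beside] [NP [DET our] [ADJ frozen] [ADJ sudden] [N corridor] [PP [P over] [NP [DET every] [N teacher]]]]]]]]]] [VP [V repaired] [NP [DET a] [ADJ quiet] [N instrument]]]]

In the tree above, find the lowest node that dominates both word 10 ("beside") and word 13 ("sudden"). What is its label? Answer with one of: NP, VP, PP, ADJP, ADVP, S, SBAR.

PP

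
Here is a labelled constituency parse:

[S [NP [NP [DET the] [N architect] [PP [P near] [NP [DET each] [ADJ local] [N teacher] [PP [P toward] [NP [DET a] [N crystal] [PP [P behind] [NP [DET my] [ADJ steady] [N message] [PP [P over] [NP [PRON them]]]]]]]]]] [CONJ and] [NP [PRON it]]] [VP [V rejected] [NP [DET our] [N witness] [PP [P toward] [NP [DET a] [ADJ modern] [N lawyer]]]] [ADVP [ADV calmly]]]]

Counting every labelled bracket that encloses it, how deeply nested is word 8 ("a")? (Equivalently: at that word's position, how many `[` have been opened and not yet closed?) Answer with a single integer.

8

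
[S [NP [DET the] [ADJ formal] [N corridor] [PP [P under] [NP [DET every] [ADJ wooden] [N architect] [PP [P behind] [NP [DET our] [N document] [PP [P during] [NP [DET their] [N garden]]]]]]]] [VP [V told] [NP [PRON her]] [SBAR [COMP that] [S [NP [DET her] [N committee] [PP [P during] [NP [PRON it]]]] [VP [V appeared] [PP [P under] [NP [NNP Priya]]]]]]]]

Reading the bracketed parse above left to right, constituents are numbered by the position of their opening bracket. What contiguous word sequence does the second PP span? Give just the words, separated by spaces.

behind our document during their garden

The PP opening brackets appear, in order, over: "under every wooden architect behind our document during their garden"; "behind our document during their garden"; "during their garden"; "during it"; "under Priya". The second one spans "behind our document during their garden".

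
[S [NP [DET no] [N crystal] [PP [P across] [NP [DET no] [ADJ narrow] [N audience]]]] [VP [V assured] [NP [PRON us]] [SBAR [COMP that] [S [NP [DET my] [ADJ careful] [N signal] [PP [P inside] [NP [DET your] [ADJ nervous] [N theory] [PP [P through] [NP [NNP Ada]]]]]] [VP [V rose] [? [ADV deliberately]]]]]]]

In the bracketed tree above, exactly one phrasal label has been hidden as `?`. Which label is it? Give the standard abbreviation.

Looking at what the `?` directly dominates — ADV 'deliberately' — this is an adverb phrase (ADVP).

ADVP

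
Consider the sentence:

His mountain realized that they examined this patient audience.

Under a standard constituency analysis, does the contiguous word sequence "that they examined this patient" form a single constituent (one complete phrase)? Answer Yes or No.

No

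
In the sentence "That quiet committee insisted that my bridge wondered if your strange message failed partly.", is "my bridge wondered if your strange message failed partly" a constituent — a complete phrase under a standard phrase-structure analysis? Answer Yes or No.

Yes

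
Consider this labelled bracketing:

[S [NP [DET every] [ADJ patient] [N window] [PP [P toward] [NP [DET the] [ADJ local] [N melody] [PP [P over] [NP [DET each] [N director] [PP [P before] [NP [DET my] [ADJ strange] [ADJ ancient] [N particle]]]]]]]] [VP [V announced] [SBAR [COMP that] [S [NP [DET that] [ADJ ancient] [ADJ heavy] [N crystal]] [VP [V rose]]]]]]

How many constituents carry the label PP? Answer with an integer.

3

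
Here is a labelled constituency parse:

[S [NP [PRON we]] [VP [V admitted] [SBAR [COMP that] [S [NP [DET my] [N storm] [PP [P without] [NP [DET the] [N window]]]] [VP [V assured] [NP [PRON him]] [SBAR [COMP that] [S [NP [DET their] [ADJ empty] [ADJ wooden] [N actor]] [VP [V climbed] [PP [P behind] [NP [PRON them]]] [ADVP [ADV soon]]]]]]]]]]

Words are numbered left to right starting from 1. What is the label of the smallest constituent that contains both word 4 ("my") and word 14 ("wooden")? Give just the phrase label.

S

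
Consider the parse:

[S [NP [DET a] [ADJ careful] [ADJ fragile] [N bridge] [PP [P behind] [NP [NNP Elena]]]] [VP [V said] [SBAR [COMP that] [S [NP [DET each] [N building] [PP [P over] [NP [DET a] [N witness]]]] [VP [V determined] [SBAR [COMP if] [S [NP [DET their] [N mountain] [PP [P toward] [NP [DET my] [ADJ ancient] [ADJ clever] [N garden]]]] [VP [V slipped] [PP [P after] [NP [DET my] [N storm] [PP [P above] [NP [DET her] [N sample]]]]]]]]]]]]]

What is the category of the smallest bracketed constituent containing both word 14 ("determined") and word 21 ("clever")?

VP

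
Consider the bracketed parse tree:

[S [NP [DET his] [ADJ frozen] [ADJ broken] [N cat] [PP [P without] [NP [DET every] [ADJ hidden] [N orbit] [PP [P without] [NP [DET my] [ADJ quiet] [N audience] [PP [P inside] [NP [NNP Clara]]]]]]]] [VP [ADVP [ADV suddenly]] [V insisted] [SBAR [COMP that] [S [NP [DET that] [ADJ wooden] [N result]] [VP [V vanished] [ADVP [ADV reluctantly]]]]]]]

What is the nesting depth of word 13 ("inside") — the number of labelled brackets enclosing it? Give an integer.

8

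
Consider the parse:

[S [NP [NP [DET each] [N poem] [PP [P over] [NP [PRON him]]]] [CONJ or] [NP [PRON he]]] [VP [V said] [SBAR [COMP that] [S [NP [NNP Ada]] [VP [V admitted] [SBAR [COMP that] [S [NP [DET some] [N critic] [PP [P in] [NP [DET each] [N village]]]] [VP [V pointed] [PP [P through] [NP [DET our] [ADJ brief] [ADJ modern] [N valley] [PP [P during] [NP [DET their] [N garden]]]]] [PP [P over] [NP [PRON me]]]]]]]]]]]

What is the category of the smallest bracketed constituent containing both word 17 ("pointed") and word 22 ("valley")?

VP

Word 17 lies under S → VP → SBAR → S → VP → SBAR → S → VP → V; word 22 lies under S → VP → SBAR → S → VP → SBAR → S → VP → PP → NP → N. The lowest shared node is the VP.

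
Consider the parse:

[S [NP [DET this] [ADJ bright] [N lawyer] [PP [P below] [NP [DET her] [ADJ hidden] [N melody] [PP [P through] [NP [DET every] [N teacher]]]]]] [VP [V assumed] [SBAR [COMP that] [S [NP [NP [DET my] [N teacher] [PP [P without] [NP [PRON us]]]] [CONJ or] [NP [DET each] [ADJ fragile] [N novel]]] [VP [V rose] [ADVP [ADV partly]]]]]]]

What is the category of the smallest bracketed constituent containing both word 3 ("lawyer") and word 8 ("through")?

NP

Word 3 lies under S → NP → N; word 8 lies under S → NP → PP → NP → PP → P. The lowest shared node is the NP.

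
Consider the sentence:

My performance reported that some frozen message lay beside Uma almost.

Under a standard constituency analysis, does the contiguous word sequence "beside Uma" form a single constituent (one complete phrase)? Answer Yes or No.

Yes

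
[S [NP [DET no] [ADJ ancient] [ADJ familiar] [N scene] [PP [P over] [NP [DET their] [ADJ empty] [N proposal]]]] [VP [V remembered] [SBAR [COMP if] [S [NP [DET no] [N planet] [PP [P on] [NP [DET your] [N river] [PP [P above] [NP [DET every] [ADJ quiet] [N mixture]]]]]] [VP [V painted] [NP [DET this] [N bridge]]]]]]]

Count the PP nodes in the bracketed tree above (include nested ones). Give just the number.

3

The PP constituents are: [PP over their empty proposal]; [PP on your river above every quiet mixture]; [PP above every quiet mixture]. Total: 3.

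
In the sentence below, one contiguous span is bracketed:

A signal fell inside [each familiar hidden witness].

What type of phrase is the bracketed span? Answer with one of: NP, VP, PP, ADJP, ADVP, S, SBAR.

"witness" is the head of the bracketed span, so the span is a noun phrase: NP.

NP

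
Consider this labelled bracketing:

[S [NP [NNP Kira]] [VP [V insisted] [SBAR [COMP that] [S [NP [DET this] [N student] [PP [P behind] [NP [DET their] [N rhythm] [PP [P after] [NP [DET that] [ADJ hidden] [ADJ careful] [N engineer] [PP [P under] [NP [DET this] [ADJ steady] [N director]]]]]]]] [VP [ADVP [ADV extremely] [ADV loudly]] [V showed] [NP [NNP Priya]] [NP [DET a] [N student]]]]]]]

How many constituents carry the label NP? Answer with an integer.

7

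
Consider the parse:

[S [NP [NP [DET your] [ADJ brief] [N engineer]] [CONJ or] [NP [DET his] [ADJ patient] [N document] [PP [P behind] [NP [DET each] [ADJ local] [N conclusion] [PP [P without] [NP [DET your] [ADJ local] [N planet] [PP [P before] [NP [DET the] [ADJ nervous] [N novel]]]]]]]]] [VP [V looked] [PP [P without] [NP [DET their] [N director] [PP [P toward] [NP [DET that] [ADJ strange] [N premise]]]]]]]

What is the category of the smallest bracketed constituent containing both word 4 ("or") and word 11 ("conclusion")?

NP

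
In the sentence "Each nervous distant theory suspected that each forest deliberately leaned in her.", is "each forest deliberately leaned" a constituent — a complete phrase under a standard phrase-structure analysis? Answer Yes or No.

No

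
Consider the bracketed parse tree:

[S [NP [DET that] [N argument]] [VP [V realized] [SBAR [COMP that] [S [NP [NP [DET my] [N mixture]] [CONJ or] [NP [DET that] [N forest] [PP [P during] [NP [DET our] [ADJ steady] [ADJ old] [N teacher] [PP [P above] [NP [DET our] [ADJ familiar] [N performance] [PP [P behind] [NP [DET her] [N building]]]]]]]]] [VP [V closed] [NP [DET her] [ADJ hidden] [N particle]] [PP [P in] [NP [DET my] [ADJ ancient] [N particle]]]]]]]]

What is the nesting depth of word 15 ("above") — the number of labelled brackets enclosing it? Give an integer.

The word sits inside P, which is inside PP, inside NP, inside PP, inside NP, inside NP, inside S, inside SBAR, inside VP, inside S — 10 brackets in all.

10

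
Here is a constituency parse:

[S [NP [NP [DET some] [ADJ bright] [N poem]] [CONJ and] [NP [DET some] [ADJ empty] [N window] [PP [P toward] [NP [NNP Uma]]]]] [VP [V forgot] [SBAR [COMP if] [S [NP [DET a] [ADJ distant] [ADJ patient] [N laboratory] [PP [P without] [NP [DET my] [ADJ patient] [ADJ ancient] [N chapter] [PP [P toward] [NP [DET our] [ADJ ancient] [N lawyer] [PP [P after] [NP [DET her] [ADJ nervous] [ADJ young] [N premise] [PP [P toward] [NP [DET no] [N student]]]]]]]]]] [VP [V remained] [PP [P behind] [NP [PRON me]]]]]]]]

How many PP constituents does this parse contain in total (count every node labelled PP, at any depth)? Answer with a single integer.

The PP constituents are: [PP toward Uma]; [PP without my patient ancient chapter toward our ancient lawyer after her nervous young premise toward no student]; [PP toward our ancient lawyer after her nervous young premise toward no student]; [PP after her nervous young premise toward no student]; [PP toward no student]; [PP behind me]. Total: 6.

6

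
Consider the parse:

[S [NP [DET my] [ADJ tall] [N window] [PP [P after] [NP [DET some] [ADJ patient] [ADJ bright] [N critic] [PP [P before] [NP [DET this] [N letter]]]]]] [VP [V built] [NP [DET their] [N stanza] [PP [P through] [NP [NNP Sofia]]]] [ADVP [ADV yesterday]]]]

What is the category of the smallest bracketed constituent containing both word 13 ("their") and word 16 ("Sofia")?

NP

Word 13 lies under S → VP → NP → DET; word 16 lies under S → VP → NP → PP → NP → NNP. The lowest shared node is the NP.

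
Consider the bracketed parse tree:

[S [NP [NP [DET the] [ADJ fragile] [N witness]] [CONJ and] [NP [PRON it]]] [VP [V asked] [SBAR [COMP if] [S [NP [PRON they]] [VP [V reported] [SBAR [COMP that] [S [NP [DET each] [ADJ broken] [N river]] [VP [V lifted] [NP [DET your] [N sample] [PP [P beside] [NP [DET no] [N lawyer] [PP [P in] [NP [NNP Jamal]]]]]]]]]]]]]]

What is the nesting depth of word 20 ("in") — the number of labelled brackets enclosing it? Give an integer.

Path from the root down to the word: S → VP → SBAR → S → VP → SBAR → S → VP → NP → PP → NP → PP → P. That is 13 enclosing brackets.

13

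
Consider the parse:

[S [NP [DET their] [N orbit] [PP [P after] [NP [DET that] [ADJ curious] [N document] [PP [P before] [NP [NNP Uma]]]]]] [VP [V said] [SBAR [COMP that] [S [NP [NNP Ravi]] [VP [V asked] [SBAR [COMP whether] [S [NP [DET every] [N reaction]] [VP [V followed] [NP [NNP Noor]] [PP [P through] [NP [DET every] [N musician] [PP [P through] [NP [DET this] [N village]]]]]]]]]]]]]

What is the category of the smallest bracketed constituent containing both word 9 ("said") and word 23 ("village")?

The smallest bracket enclosing both words is [VP said that Ravi asked whether every reaction followed Noor through every musician through this village], so the label is VP.

VP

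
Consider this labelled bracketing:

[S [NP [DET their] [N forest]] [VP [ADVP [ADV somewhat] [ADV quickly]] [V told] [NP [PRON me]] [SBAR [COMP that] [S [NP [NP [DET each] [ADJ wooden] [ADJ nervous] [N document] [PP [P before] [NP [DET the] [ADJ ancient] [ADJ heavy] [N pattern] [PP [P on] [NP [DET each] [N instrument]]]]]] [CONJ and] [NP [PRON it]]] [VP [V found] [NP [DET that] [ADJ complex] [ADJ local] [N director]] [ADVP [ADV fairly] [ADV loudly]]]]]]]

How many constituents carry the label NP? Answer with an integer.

8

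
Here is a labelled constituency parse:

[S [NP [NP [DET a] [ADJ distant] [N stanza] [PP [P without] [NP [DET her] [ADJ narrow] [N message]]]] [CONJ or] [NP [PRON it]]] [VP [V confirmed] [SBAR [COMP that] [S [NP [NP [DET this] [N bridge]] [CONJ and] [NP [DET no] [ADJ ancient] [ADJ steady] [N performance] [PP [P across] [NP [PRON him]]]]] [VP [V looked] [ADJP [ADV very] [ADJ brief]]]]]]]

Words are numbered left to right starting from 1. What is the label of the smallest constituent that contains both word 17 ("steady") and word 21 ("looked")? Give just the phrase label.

S

Word 17 lies under S → VP → SBAR → S → NP → NP → ADJ; word 21 lies under S → VP → SBAR → S → VP → V. The lowest shared node is the S.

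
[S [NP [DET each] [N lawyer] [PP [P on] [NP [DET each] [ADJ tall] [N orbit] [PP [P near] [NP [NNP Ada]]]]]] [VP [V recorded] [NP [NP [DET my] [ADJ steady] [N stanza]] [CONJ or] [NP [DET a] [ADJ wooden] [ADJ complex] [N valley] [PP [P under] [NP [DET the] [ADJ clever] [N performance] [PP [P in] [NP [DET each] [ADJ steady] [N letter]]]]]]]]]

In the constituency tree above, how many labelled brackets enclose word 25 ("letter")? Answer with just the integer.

9

The word sits inside N, which is inside NP, inside PP, inside NP, inside PP, inside NP, inside NP, inside VP, inside S — 9 brackets in all.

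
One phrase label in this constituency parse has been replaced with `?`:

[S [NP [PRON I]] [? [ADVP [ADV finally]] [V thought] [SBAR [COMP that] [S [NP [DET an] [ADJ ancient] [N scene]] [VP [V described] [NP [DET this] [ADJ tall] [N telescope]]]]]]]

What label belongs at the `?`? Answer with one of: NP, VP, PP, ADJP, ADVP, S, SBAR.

A constituent whose immediate children are ADVP, V 'thought', SBAR is a verb phrase: VP.

VP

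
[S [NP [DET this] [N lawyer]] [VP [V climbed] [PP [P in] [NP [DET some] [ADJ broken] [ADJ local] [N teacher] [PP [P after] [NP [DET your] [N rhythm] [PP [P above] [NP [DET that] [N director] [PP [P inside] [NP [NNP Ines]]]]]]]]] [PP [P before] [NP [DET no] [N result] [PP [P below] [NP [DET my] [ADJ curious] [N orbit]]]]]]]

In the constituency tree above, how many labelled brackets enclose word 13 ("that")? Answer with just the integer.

9

Path from the root down to the word: S → VP → PP → NP → PP → NP → PP → NP → DET. That is 9 enclosing brackets.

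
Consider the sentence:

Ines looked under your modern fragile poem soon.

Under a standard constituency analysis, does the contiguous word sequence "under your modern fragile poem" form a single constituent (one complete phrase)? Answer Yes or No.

These words form the whole prepositional phrase headed by "under", so yes — one constituent.

Yes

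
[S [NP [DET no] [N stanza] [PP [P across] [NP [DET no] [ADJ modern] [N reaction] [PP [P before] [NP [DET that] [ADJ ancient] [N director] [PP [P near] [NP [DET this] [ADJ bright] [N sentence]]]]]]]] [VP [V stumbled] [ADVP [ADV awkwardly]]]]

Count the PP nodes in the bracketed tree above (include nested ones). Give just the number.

Scanning left to right, an opening `[PP` appears at word positions 3, 7, 11 — 3 in total.

3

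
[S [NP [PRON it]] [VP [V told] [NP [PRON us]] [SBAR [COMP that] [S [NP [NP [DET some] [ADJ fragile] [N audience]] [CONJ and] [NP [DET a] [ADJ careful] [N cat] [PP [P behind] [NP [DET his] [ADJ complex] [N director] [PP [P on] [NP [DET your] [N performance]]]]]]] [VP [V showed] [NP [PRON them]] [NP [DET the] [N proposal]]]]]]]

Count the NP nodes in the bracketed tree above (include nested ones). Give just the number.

9

Scanning left to right, an opening `[NP` appears at word positions 1, 3, 5, 5, 9, 13, 17, 20, 21 — 9 in total.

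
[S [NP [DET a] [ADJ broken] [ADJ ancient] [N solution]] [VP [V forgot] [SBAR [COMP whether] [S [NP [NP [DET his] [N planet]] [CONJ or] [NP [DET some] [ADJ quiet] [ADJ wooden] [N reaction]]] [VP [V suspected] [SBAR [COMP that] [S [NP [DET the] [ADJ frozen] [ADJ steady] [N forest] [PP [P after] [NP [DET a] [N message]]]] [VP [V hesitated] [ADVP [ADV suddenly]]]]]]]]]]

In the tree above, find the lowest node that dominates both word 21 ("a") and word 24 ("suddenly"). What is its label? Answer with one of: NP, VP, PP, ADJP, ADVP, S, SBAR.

S

Both words fall inside [S the frozen steady forest after a message hesitated suddenly] (words 16–24), and no smaller constituent contains them both. Label: S.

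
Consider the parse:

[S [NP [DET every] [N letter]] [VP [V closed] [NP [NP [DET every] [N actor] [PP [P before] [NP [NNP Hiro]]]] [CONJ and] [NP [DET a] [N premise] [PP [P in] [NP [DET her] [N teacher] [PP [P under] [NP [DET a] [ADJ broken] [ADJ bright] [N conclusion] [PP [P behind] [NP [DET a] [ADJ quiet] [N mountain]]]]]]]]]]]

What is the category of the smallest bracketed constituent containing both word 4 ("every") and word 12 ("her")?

NP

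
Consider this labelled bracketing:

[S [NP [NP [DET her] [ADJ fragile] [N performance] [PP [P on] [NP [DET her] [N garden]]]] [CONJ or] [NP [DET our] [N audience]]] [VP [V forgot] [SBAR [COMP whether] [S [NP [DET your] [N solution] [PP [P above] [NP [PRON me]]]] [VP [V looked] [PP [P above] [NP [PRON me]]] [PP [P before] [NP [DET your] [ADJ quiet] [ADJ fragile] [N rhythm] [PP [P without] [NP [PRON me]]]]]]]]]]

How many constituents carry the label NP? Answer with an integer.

Scanning left to right, an opening `[NP` appears at word positions 1, 1, 5, 8, 12, 15, 18, 20, 25 — 9 in total.

9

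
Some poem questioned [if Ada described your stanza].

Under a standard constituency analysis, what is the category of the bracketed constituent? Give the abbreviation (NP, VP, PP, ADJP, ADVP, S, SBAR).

SBAR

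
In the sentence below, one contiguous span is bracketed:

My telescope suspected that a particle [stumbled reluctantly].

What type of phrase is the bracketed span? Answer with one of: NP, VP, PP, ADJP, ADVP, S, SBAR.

VP

The bracketed span "stumbled reluctantly" is headed by "stumbled", making it a verb phrase (VP).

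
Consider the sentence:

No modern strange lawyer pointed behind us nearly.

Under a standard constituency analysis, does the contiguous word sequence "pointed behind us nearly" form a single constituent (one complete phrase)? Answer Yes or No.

Yes

"pointed behind us nearly" is exactly the verb phrase [VP pointed behind us nearly], a complete constituent.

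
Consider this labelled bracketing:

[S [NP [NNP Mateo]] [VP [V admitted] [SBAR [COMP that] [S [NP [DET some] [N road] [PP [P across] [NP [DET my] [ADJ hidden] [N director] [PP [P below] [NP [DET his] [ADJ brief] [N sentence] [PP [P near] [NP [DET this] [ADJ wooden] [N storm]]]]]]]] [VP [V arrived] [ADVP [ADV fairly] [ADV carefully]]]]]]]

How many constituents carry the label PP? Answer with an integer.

3

The PP constituents are: [PP across my hidden director below his brief sentence near this wooden storm]; [PP below his brief sentence near this wooden storm]; [PP near this wooden storm]. Total: 3.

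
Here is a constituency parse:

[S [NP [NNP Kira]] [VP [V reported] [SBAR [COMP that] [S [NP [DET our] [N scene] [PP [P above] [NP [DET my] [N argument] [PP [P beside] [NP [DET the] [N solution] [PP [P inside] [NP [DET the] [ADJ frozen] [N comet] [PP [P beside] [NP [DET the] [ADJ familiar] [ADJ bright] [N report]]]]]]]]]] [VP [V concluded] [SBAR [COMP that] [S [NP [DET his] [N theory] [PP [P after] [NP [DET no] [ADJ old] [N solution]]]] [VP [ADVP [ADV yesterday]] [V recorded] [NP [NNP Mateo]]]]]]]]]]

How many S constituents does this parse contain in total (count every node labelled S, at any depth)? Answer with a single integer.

3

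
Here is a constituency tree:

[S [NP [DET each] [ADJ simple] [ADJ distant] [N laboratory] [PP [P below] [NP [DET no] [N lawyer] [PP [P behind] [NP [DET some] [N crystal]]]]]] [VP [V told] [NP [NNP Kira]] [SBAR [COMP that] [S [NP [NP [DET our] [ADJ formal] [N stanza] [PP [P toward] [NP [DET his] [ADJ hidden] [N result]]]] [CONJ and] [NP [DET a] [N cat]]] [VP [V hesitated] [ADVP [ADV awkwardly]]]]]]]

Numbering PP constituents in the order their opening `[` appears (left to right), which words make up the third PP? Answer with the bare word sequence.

In left-to-right order the PP constituents are "below no lawyer behind some crystal"; "behind some crystal"; "toward his hidden result". Number 3 is "toward his hidden result".

toward his hidden result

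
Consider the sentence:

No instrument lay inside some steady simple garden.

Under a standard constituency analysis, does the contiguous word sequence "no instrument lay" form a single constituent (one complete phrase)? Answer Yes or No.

No

The sequence begins inside the noun phrase "no instrument" and ends inside the verb phrase "lay inside some steady simple garden"; it crosses a phrase boundary, so no single node in the tree spans exactly those words.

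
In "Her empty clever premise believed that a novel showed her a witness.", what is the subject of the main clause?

her empty clever premise

The subject of the main clause is the NP immediately before the verb "believed": "her empty clever premise".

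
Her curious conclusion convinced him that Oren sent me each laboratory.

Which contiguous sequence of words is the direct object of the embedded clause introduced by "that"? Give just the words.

each laboratory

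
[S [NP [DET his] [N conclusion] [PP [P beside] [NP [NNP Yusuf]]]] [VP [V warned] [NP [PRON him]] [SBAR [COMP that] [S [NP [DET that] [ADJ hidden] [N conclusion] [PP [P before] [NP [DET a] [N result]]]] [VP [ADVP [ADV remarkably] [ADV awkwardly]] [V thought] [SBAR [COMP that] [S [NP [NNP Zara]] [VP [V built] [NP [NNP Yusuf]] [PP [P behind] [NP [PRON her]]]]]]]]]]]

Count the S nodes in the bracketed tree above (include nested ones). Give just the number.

3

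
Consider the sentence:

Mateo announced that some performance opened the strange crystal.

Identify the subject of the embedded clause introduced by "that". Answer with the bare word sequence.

some performance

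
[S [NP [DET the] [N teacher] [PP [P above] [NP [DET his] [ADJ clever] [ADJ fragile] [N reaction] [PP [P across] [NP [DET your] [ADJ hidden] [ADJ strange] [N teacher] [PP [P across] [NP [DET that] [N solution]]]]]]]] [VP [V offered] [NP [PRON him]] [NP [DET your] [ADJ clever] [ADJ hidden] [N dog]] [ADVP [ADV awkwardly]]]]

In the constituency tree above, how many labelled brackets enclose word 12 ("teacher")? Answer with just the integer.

7

Counting open brackets not yet closed at "teacher": [S [NP [PP [NP [PP [NP [N = 7.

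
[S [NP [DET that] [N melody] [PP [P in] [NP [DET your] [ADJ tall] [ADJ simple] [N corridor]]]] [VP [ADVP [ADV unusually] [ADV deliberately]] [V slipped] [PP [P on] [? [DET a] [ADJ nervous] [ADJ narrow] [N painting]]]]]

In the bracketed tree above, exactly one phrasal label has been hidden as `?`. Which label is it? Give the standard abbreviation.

NP

Looking at what the `?` directly dominates — DET 'a', ADJ 'nervous', ADJ 'narrow', N 'painting' — this is a noun phrase (NP).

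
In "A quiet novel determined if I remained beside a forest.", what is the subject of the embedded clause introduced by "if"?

I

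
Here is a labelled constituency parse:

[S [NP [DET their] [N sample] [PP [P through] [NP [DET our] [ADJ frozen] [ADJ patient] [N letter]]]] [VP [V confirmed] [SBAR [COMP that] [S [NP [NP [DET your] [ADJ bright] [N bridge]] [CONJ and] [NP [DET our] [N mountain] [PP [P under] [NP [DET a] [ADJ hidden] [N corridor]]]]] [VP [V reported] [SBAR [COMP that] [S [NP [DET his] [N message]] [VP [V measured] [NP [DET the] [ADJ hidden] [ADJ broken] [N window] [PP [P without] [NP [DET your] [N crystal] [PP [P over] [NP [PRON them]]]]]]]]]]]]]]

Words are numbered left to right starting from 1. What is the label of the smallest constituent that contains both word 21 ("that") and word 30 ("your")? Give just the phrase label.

SBAR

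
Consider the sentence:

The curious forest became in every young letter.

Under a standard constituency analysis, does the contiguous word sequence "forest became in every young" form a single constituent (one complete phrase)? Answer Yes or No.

No

The smallest constituent containing the whole sequence is the clause [S the curious forest became in every young letter], but the sequence is only part of it — it straddles the boundary between noun phrase "the curious forest" and verb phrase "became in every young letter".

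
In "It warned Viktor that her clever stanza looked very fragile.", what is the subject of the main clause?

it

"it" is the NP that combines with the VP headed by "warned" to form the main clause — the subject.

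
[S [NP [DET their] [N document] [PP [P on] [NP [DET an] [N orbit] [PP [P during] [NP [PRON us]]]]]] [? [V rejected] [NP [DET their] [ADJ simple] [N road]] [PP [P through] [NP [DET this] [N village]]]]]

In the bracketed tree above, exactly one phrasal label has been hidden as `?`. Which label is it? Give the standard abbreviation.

VP

The `?` node immediately contains: V 'rejected', NP, PP. That is the internal structure of a verb phrase, so the label is VP.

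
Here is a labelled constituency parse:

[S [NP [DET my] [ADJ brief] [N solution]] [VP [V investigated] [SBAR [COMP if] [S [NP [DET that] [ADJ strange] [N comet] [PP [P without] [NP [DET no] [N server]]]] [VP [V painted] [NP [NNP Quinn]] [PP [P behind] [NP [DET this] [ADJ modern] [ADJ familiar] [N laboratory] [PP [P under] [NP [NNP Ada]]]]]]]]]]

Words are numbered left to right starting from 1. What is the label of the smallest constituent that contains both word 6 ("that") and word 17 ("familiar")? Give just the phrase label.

S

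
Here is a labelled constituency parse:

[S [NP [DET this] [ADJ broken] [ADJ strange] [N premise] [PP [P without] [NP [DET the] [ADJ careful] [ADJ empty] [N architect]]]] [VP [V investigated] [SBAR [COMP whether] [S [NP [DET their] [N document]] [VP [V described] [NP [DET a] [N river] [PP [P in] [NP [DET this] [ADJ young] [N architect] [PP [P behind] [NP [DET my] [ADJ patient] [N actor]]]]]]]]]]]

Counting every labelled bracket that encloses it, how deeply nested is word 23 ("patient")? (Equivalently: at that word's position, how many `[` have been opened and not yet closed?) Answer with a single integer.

The word sits inside ADJ, which is inside NP, inside PP, inside NP, inside PP, inside NP, inside VP, inside S, inside SBAR, inside VP, inside S — 11 brackets in all.

11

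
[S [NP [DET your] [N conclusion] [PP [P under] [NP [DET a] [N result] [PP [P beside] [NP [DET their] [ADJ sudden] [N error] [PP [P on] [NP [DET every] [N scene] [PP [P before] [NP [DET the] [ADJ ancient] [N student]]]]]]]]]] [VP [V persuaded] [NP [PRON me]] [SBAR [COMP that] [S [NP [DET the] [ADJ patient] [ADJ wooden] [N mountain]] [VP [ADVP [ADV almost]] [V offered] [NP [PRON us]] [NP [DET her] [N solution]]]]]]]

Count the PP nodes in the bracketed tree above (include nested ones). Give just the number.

4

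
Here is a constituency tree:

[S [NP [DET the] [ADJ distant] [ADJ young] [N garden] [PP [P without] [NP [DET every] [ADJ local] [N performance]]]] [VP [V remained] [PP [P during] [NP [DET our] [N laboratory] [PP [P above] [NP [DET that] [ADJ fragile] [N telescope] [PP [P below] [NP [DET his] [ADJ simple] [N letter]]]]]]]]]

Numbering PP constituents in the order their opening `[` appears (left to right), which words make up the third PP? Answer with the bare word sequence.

In left-to-right order the PP constituents are "without every local performance"; "during our laboratory above that fragile telescope below his simple letter"; "above that fragile telescope below his simple letter"; "below his simple letter". Number 3 is "above that fragile telescope below his simple letter".

above that fragile telescope below his simple letter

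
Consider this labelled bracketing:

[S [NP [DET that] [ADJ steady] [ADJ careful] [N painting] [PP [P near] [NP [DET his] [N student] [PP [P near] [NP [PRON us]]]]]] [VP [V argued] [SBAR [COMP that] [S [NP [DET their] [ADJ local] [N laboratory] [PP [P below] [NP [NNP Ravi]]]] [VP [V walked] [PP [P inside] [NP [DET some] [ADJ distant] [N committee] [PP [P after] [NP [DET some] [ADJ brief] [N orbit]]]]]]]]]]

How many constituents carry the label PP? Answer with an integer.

Scanning left to right, an opening `[PP` appears at word positions 5, 8, 15, 18, 22 — 5 in total.

5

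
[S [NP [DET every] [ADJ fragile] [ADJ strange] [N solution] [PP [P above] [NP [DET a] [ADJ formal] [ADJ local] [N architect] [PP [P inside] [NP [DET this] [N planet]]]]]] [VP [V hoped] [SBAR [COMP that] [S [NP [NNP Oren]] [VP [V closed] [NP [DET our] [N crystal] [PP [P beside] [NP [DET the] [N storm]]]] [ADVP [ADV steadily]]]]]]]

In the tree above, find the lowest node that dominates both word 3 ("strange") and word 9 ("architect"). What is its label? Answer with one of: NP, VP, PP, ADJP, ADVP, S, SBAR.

Word 3 lies under S → NP → ADJ; word 9 lies under S → NP → PP → NP → N. The lowest shared node is the NP.

NP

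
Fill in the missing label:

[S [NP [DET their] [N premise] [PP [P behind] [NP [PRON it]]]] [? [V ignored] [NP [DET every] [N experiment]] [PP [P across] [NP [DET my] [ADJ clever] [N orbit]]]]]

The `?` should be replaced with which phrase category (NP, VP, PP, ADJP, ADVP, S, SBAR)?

VP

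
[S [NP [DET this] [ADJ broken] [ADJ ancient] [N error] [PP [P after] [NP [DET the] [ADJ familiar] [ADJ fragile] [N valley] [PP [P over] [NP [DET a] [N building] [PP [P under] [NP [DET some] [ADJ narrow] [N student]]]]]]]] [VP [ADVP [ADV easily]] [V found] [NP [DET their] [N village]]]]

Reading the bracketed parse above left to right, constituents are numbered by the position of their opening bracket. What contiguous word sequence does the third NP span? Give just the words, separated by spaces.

a building under some narrow student

The NP opening brackets appear, in order, over: "this broken ancient error after the familiar fragile valley over a building under some narrow student"; "the familiar fragile valley over a building under some narrow student"; "a building under some narrow student"; "some narrow student"; "their village". The third one spans "a building under some narrow student".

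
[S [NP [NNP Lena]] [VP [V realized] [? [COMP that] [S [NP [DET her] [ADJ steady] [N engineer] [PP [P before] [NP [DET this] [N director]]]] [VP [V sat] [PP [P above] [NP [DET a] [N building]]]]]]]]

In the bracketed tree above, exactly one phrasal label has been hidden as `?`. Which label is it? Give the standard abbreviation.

Looking at what the `?` directly dominates — COMP 'that', S — this is a subordinate clause (SBAR).

SBAR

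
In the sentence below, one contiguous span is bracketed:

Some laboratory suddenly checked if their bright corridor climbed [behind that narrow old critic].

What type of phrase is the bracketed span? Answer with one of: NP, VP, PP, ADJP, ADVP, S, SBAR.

The bracketed span "behind that narrow old critic" is headed by "behind", making it a prepositional phrase (PP).

PP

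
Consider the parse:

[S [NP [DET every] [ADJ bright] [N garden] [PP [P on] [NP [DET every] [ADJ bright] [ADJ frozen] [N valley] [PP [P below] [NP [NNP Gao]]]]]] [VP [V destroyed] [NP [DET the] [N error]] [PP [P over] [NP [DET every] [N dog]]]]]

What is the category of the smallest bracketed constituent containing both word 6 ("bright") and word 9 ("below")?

NP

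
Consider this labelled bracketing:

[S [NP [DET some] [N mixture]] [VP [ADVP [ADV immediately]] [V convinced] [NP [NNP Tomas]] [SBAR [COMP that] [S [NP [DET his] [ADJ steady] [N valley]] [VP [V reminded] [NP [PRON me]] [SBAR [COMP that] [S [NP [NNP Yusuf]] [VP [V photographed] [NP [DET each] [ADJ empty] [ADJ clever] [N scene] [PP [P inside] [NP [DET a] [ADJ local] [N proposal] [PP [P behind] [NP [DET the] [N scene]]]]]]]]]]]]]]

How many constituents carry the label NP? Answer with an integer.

8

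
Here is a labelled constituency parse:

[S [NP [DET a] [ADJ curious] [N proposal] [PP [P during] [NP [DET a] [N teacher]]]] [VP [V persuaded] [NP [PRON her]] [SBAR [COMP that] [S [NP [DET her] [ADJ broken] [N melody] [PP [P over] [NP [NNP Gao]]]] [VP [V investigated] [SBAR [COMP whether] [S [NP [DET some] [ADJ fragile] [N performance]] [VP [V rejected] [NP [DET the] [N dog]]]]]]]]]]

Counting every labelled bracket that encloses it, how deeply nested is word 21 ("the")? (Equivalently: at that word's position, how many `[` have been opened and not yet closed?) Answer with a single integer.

10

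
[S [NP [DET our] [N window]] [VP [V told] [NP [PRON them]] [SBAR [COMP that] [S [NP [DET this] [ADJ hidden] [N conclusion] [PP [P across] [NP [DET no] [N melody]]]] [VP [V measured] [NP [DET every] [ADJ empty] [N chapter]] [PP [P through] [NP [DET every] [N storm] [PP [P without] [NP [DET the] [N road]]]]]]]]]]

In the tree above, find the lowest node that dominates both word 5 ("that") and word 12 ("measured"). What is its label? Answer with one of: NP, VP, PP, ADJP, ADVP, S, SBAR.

SBAR

The smallest bracket enclosing both words is [SBAR that this hidden conclusion across no melody measured every empty chapter through every storm without the road], so the label is SBAR.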